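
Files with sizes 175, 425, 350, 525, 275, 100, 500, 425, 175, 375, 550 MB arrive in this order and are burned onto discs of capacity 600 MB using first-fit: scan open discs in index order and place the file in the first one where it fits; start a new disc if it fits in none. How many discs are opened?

8

  175 → disc 1 (new)  [load 175/600]
  425 → disc 1  [load 600/600]
  350 → disc 2 (new)  [load 350/600]
  525 → disc 3 (new)  [load 525/600]
  275 → disc 4 (new)  [load 275/600]
  100 → disc 2  [load 450/600]
  500 → disc 5 (new)  [load 500/600]
  425 → disc 6 (new)  [load 425/600]
  175 → disc 4  [load 450/600]
  375 → disc 7 (new)  [load 375/600]
  550 → disc 8 (new)  [load 550/600]
8 discs opened.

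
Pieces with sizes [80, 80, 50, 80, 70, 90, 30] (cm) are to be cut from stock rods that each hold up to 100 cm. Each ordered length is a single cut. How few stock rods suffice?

6

Total = 90 + 80 + 80 + 80 + 70 + 50 + 30 = 480 cm.
Lower bound: ⌈480/100⌉ = 5 stock rods.
A packing using 6 stock rods:
  stock rod 1: 90 = 90
  stock rod 2: 80 = 80
  stock rod 3: 80 = 80
  stock rod 4: 80 = 80
  stock rod 5: 70 + 30 = 100
  stock rod 6: 50 = 50
No arrangement into 5 stock rods stays within capacity, so 6 is optimal.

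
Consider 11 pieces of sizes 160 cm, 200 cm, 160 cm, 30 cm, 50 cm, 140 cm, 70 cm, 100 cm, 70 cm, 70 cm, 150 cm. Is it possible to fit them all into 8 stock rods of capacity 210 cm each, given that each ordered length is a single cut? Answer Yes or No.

Yes

A valid assignment using 7 stock rods:
  stock rod 1: 200 = 200
  stock rod 2: 160 + 50 = 210
  stock rod 3: 160 + 30 = 190
  stock rod 4: 150 = 150
  stock rod 5: 140 + 70 = 210
  stock rod 6: 100 + 70 = 170
  stock rod 7: 70 = 70
That uses only 7 ≤ 8, so 8 stock rods are enough.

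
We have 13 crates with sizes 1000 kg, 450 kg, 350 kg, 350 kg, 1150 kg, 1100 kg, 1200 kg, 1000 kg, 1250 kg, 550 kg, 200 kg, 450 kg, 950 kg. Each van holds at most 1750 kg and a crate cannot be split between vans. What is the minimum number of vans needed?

Total = 1250 + 1200 + 1150 + 1100 + 1000 + 1000 + 950 + 550 + 450 + 450 + 350 + 350 + 200 = 10000 kg.
Lower bound: ⌈10000/1750⌉ = 6 vans.
Also, 7 crates each exceed 875 kg, and no two of those can share a van, so at least 7 vans are needed.
A packing using 7 vans:
  van 1: 1250 + 450 = 1700
  van 2: 1200 + 550 = 1750
  van 3: 1150 + 450 = 1600
  van 4: 1100 + 350 + 200 = 1650
  van 5: 1000 + 350 = 1350
  van 6: 1000 = 1000
  van 7: 950 = 950
This matches the lower bound, so 7 is optimal.

7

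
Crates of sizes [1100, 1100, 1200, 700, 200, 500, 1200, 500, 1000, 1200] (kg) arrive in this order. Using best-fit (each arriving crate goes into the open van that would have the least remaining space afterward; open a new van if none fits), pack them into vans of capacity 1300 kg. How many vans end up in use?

  1100 → van 1 (new)  [load 1100/1300]
  1100 → van 2 (new)  [load 1100/1300]
  1200 → van 3 (new)  [load 1200/1300]
  700 → van 4 (new)  [load 700/1300]
  200 → van 1  [load 1300/1300]
  500 → van 4  [load 1200/1300]
  1200 → van 5 (new)  [load 1200/1300]
  500 → van 6 (new)  [load 500/1300]
  1000 → van 7 (new)  [load 1000/1300]
  1200 → van 8 (new)  [load 1200/1300]
8 vans opened.

8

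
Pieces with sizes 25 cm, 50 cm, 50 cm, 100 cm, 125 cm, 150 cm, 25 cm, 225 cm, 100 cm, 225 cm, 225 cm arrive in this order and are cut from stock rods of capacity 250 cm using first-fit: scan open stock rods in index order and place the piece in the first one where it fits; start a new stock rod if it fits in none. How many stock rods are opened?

  25 → stock rod 1 (new)  [load 25/250]
  50 → stock rod 1  [load 75/250]
  50 → stock rod 1  [load 125/250]
  100 → stock rod 1  [load 225/250]
  125 → stock rod 2 (new)  [load 125/250]
  150 → stock rod 3 (new)  [load 150/250]
  25 → stock rod 1  [load 250/250]
  225 → stock rod 4 (new)  [load 225/250]
  100 → stock rod 2  [load 225/250]
  225 → stock rod 5 (new)  [load 225/250]
  225 → stock rod 6 (new)  [load 225/250]
6 stock rods opened.

6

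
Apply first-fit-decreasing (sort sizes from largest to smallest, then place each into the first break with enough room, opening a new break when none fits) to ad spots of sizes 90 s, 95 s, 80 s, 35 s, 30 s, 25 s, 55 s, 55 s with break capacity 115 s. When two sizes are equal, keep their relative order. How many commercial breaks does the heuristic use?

5

Sorted descending: 95, 90, 80, 55, 55, 35, 30, 25.
  95 → break 1 (new)  [load 95/115]
  90 → break 2 (new)  [load 90/115]
  80 → break 3 (new)  [load 80/115]
  55 → break 4 (new)  [load 55/115]
  55 → break 4  [load 110/115]
  35 → break 3  [load 115/115]
  30 → break 5 (new)  [load 30/115]
  25 → break 2  [load 115/115]
5 commercial breaks opened.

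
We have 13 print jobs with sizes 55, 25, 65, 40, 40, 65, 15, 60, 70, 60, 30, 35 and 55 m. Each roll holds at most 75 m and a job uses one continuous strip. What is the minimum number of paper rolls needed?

10

Total = 70 + 65 + 65 + 60 + 60 + 55 + 55 + 40 + 40 + 35 + 30 + 25 + 15 = 615 m.
Lower bound: ⌈615/75⌉ = 9 paper rolls.
A packing using 10 paper rolls:
  roll 1: 70 = 70
  roll 2: 65 = 65
  roll 3: 65 = 65
  roll 4: 60 + 15 = 75
  roll 5: 60 = 60
  roll 6: 55 = 55
  roll 7: 55 = 55
  roll 8: 40 + 35 = 75
  roll 9: 40 + 30 = 70
  roll 10: 25 = 25
No arrangement into 9 paper rolls stays within capacity, so 10 is optimal.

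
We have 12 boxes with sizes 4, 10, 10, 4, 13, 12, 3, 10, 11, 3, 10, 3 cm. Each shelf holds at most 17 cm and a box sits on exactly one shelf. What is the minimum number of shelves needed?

Total = 13 + 12 + 11 + 10 + 10 + 10 + 10 + 4 + 4 + 3 + 3 + 3 = 93 cm.
Lower bound: ⌈93/17⌉ = 6 shelves.
Also, 7 boxes each exceed 17/2 cm, and no two of those can share a shelf, so at least 7 shelves are needed.
A packing using 7 shelves:
  shelf 1: 13 + 4 = 17
  shelf 2: 12 + 4 = 16
  shelf 3: 11 + 3 + 3 = 17
  shelf 4: 10 + 3 = 13
  shelf 5: 10 = 10
  shelf 6: 10 = 10
  shelf 7: 10 = 10
This matches the lower bound, so 7 is optimal.

7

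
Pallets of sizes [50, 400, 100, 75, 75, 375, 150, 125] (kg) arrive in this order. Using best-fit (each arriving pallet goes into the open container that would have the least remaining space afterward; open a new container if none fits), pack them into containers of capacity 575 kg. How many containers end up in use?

3

  50 → container 1 (new)  [load 50/575]
  400 → container 1  [load 450/575]
  100 → container 1  [load 550/575]
  75 → container 2 (new)  [load 75/575]
  75 → container 2  [load 150/575]
  375 → container 2  [load 525/575]
  150 → container 3 (new)  [load 150/575]
  125 → container 3  [load 275/575]
3 containers opened.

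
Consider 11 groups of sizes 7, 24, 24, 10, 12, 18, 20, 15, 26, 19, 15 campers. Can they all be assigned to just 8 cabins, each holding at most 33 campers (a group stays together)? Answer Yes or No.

Yes

A valid assignment using 7 cabins:
  cabin 1: 26 + 7 = 33
  cabin 2: 24 = 24
  cabin 3: 24 = 24
  cabin 4: 20 + 12 = 32
  cabin 5: 19 + 10 = 29
  cabin 6: 18 + 15 = 33
  cabin 7: 15 = 15
That uses only 7 ≤ 8, so 8 cabins are enough.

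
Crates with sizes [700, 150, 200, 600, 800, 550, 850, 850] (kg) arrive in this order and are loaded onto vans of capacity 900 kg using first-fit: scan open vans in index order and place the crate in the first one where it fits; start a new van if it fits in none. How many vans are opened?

6

  700 → van 1 (new)  [load 700/900]
  150 → van 1  [load 850/900]
  200 → van 2 (new)  [load 200/900]
  600 → van 2  [load 800/900]
  800 → van 3 (new)  [load 800/900]
  550 → van 4 (new)  [load 550/900]
  850 → van 5 (new)  [load 850/900]
  850 → van 6 (new)  [load 850/900]
6 vans opened.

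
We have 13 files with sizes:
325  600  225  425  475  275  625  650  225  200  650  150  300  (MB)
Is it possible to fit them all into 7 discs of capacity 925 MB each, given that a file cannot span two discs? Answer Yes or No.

A valid assignment using 6 discs:
  disc 1: 650 + 275 = 925
  disc 2: 650 + 225 = 875
  disc 3: 625 + 300 = 925
  disc 4: 600 + 325 = 925
  disc 5: 475 + 425 = 900
  disc 6: 225 + 200 + 150 = 575
That uses only 6 ≤ 7, so 7 discs are enough.

Yes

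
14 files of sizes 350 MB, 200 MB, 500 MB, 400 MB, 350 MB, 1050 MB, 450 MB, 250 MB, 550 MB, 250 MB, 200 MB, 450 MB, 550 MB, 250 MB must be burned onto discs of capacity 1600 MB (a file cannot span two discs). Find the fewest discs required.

4

Total = 1050 + 550 + 550 + 500 + 450 + 450 + 400 + 350 + 350 + 250 + 250 + 250 + 200 + 200 = 5800 MB.
Lower bound: ⌈5800/1600⌉ = 4 discs.
A packing using 4 discs:
  disc 1: 1050 + 550 = 1600
  disc 2: 550 + 500 + 450 = 1500
  disc 3: 450 + 400 + 350 + 350 = 1550
  disc 4: 250 + 250 + 250 + 200 + 200 = 1150
This matches the lower bound, so 4 is optimal.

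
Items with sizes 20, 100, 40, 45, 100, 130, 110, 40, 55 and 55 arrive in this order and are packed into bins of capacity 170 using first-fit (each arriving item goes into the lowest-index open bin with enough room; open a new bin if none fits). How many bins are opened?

  20 → bin 1 (new)  [load 20/170]
  100 → bin 1  [load 120/170]
  40 → bin 1  [load 160/170]
  45 → bin 2 (new)  [load 45/170]
  100 → bin 2  [load 145/170]
  130 → bin 3 (new)  [load 130/170]
  110 → bin 4 (new)  [load 110/170]
  40 → bin 3  [load 170/170]
  55 → bin 4  [load 165/170]
  55 → bin 5 (new)  [load 55/170]
5 bins opened.

5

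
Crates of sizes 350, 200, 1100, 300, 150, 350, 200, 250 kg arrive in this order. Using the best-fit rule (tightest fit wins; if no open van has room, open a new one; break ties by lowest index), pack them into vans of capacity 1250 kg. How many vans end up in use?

3

  350 → van 1 (new)  [load 350/1250]
  200 → van 1  [load 550/1250]
  1100 → van 2 (new)  [load 1100/1250]
  300 → van 1  [load 850/1250]
  150 → van 2  [load 1250/1250]
  350 → van 1  [load 1200/1250]
  200 → van 3 (new)  [load 200/1250]
  250 → van 3  [load 450/1250]
3 vans opened.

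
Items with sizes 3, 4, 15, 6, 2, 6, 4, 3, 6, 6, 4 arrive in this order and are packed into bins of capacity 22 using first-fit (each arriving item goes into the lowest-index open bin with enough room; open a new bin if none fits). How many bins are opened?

  3 → bin 1 (new)  [load 3/22]
  4 → bin 1  [load 7/22]
  15 → bin 1  [load 22/22]
  6 → bin 2 (new)  [load 6/22]
  2 → bin 2  [load 8/22]
  6 → bin 2  [load 14/22]
  4 → bin 2  [load 18/22]
  3 → bin 2  [load 21/22]
  6 → bin 3 (new)  [load 6/22]
  6 → bin 3  [load 12/22]
  4 → bin 3  [load 16/22]
3 bins opened.

3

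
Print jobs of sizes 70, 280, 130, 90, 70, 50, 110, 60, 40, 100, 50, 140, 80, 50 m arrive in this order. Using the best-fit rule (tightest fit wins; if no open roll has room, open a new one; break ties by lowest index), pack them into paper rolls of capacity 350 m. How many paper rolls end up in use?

4

  70 → roll 1 (new)  [load 70/350]
  280 → roll 1  [load 350/350]
  130 → roll 2 (new)  [load 130/350]
  90 → roll 2  [load 220/350]
  70 → roll 2  [load 290/350]
  50 → roll 2  [load 340/350]
  110 → roll 3 (new)  [load 110/350]
  60 → roll 3  [load 170/350]
  40 → roll 3  [load 210/350]
  100 → roll 3  [load 310/350]
  50 → roll 4 (new)  [load 50/350]
  140 → roll 4  [load 190/350]
  80 → roll 4  [load 270/350]
  50 → roll 4  [load 320/350]
4 paper rolls opened.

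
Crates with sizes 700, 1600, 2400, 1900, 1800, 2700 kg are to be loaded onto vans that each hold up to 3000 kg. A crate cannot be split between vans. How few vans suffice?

Total = 2700 + 2400 + 1900 + 1800 + 1600 + 700 = 11100 kg.
Lower bound: ⌈11100/3000⌉ = 4 vans.
Also, 5 crates each exceed 1500 kg, and no two of those can share a van, so at least 5 vans are needed.
A packing using 5 vans:
  van 1: 2700 = 2700
  van 2: 2400 = 2400
  van 3: 1900 + 700 = 2600
  van 4: 1800 = 1800
  van 5: 1600 = 1600
This matches the lower bound, so 5 is optimal.

5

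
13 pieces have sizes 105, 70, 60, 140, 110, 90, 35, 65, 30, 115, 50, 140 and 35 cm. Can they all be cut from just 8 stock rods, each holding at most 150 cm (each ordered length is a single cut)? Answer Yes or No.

Yes

A valid assignment using 8 stock rods:
  stock rod 1: 140 = 140
  stock rod 2: 140 = 140
  stock rod 3: 115 + 35 = 150
  stock rod 4: 110 + 35 = 145
  stock rod 5: 105 + 30 = 135
  stock rod 6: 90 + 60 = 150
  stock rod 7: 70 + 65 = 135
  stock rod 8: 50 = 50
Every load is within 150 cm, so 8 stock rods suffice.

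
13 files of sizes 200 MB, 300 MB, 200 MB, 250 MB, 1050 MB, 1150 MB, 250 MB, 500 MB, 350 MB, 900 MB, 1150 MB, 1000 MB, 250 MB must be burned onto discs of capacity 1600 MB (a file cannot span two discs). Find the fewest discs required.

5

Total = 1150 + 1150 + 1050 + 1000 + 900 + 500 + 350 + 300 + 250 + 250 + 250 + 200 + 200 = 7550 MB.
Lower bound: ⌈7550/1600⌉ = 5 discs.
A packing using 5 discs:
  disc 1: 1150 + 350 = 1500
  disc 2: 1150 + 300 = 1450
  disc 3: 1050 + 500 = 1550
  disc 4: 1000 + 250 + 250 = 1500
  disc 5: 900 + 250 + 200 + 200 = 1550
This matches the lower bound, so 5 is optimal.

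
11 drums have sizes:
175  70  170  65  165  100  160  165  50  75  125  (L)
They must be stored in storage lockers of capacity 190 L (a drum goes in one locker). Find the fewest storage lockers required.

8

Total = 175 + 170 + 165 + 165 + 160 + 125 + 100 + 75 + 70 + 65 + 50 = 1320 L.
Lower bound: ⌈1320/190⌉ = 7 storage lockers.
A packing using 8 storage lockers:
  locker 1: 175 = 175
  locker 2: 170 = 170
  locker 3: 165 = 165
  locker 4: 165 = 165
  locker 5: 160 = 160
  locker 6: 125 + 65 = 190
  locker 7: 100 + 75 = 175
  locker 8: 70 + 50 = 120
No arrangement into 7 storage lockers stays within capacity, so 8 is optimal.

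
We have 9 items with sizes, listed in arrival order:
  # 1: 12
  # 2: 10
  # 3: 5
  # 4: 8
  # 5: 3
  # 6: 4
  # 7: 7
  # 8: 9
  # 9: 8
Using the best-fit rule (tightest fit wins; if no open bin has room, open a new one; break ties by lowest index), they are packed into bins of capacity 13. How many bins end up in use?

  12 → bin 1 (new)  [load 12/13]
  10 → bin 2 (new)  [load 10/13]
  5 → bin 3 (new)  [load 5/13]
  8 → bin 3  [load 13/13]
  3 → bin 2  [load 13/13]
  4 → bin 4 (new)  [load 4/13]
  7 → bin 4  [load 11/13]
  9 → bin 5 (new)  [load 9/13]
  8 → bin 6 (new)  [load 8/13]
6 bins opened.

6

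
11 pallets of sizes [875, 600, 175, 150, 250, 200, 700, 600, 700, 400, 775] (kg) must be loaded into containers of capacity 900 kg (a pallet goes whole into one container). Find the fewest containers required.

7

Total = 875 + 775 + 700 + 700 + 600 + 600 + 400 + 250 + 200 + 175 + 150 = 5425 kg.
Lower bound: ⌈5425/900⌉ = 7 containers.
A packing using 7 containers:
  container 1: 875 = 875
  container 2: 775 = 775
  container 3: 700 + 200 = 900
  container 4: 700 + 175 = 875
  container 5: 600 + 250 = 850
  container 6: 600 + 150 = 750
  container 7: 400 = 400
This matches the lower bound, so 7 is optimal.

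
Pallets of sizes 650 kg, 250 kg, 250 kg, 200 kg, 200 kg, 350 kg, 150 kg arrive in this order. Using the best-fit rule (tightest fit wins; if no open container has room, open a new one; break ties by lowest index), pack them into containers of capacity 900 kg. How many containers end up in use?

  650 → container 1 (new)  [load 650/900]
  250 → container 1  [load 900/900]
  250 → container 2 (new)  [load 250/900]
  200 → container 2  [load 450/900]
  200 → container 2  [load 650/900]
  350 → container 3 (new)  [load 350/900]
  150 → container 2  [load 800/900]
3 containers opened.

3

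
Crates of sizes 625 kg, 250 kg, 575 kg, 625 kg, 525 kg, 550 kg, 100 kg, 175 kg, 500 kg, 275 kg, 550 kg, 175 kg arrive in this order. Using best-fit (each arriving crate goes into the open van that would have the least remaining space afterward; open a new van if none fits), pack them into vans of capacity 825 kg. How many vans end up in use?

7

  625 → van 1 (new)  [load 625/825]
  250 → van 2 (new)  [load 250/825]
  575 → van 2  [load 825/825]
  625 → van 3 (new)  [load 625/825]
  525 → van 4 (new)  [load 525/825]
  550 → van 5 (new)  [load 550/825]
  100 → van 1  [load 725/825]
  175 → van 3  [load 800/825]
  500 → van 6 (new)  [load 500/825]
  275 → van 5  [load 825/825]
  550 → van 7 (new)  [load 550/825]
  175 → van 7  [load 725/825]
7 vans opened.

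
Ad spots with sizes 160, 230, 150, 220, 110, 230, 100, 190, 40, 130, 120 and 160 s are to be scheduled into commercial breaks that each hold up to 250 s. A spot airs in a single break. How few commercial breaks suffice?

9

Total = 230 + 230 + 220 + 190 + 160 + 160 + 150 + 130 + 120 + 110 + 100 + 40 = 1840 s.
Lower bound: ⌈1840/250⌉ = 8 commercial breaks.
A packing using 9 commercial breaks:
  break 1: 230 = 230
  break 2: 230 = 230
  break 3: 220 = 220
  break 4: 190 + 40 = 230
  break 5: 160 = 160
  break 6: 160 = 160
  break 7: 150 + 100 = 250
  break 8: 130 + 120 = 250
  break 9: 110 = 110
No arrangement into 8 commercial breaks stays within capacity, so 9 is optimal.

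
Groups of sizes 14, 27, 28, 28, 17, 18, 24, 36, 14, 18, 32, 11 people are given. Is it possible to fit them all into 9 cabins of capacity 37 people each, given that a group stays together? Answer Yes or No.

A valid assignment using 9 cabins:
  cabin 1: 36 = 36
  cabin 2: 32 = 32
  cabin 3: 28 = 28
  cabin 4: 28 = 28
  cabin 5: 27 = 27
  cabin 6: 24 + 11 = 35
  cabin 7: 18 + 18 = 36
  cabin 8: 17 + 14 = 31
  cabin 9: 14 = 14
Every load is within 37 people, so 9 cabins suffice.

Yes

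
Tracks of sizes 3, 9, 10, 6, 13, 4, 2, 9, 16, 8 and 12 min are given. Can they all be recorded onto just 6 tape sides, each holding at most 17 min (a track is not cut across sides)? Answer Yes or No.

A valid assignment using 6 tape sides:
  side 1: 16 = 16
  side 2: 13 + 4 = 17
  side 3: 12 + 3 + 2 = 17
  side 4: 10 + 6 = 16
  side 5: 9 + 8 = 17
  side 6: 9 = 9
Every load is within 17 min, so 6 tape sides suffice.

Yes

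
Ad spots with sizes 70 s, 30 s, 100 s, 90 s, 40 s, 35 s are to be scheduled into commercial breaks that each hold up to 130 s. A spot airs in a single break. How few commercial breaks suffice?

3

Total = 100 + 90 + 70 + 40 + 35 + 30 = 365 s.
Lower bound: ⌈365/130⌉ = 3 commercial breaks.
A packing using 3 commercial breaks:
  break 1: 100 + 30 = 130
  break 2: 90 + 40 = 130
  break 3: 70 + 35 = 105
This matches the lower bound, so 3 is optimal.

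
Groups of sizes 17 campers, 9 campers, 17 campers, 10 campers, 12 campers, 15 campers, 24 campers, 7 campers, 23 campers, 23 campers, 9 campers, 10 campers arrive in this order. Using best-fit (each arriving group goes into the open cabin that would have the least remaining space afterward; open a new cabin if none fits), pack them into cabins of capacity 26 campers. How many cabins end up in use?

8

  17 → cabin 1 (new)  [load 17/26]
  9 → cabin 1  [load 26/26]
  17 → cabin 2 (new)  [load 17/26]
  10 → cabin 3 (new)  [load 10/26]
  12 → cabin 3  [load 22/26]
  15 → cabin 4 (new)  [load 15/26]
  24 → cabin 5 (new)  [load 24/26]
  7 → cabin 2  [load 24/26]
  23 → cabin 6 (new)  [load 23/26]
  23 → cabin 7 (new)  [load 23/26]
  9 → cabin 4  [load 24/26]
  10 → cabin 8 (new)  [load 10/26]
8 cabins opened.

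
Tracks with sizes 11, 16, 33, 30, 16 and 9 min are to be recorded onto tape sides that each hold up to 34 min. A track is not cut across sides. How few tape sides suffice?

Total = 33 + 30 + 16 + 16 + 11 + 9 = 115 min.
Lower bound: ⌈115/34⌉ = 4 tape sides.
A packing using 4 tape sides:
  side 1: 33 = 33
  side 2: 30 = 30
  side 3: 16 + 16 = 32
  side 4: 11 + 9 = 20
This matches the lower bound, so 4 is optimal.

4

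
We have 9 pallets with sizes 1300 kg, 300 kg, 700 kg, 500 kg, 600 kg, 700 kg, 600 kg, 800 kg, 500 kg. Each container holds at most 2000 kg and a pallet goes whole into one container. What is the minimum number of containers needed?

3

Total = 1300 + 800 + 700 + 700 + 600 + 600 + 500 + 500 + 300 = 6000 kg.
Lower bound: ⌈6000/2000⌉ = 3 containers.
A packing using 3 containers:
  container 1: 1300 + 700 = 2000
  container 2: 800 + 700 + 500 = 2000
  container 3: 600 + 600 + 500 + 300 = 2000
This matches the lower bound, so 3 is optimal.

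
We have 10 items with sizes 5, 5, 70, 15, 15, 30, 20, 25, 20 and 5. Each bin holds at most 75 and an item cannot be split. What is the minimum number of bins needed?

3

Total = 70 + 30 + 25 + 20 + 20 + 15 + 15 + 5 + 5 + 5 = 210.
Lower bound: ⌈210/75⌉ = 3 bins.
A packing using 3 bins:
  bin 1: 70 + 5 = 75
  bin 2: 30 + 25 + 20 = 75
  bin 3: 20 + 15 + 15 + 5 + 5 = 60
This matches the lower bound, so 3 is optimal.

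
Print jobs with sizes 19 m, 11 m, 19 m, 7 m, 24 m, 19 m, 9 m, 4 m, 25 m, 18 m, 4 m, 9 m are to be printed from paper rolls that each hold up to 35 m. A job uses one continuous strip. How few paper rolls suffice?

6

Total = 25 + 24 + 19 + 19 + 19 + 18 + 11 + 9 + 9 + 7 + 4 + 4 = 168 m.
Lower bound: ⌈168/35⌉ = 5 paper rolls.
Also, 6 print jobs each exceed 35/2 m, and no two of those can share a roll, so at least 6 paper rolls are needed.
A packing using 6 paper rolls:
  roll 1: 25 + 9 = 34
  roll 2: 24 + 11 = 35
  roll 3: 19 + 9 + 7 = 35
  roll 4: 19 + 4 + 4 = 27
  roll 5: 19 = 19
  roll 6: 18 = 18
This matches the lower bound, so 6 is optimal.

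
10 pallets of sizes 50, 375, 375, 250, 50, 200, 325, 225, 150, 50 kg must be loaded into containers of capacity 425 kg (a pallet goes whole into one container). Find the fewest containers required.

5

Total = 375 + 375 + 325 + 250 + 225 + 200 + 150 + 50 + 50 + 50 = 2050 kg.
Lower bound: ⌈2050/425⌉ = 5 containers.
A packing using 5 containers:
  container 1: 375 + 50 = 425
  container 2: 375 + 50 = 425
  container 3: 325 + 50 = 375
  container 4: 250 + 150 = 400
  container 5: 225 + 200 = 425
This matches the lower bound, so 5 is optimal.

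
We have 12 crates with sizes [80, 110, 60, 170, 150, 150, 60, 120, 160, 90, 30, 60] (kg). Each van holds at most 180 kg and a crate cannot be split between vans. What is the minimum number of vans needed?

Total = 170 + 160 + 150 + 150 + 120 + 110 + 90 + 80 + 60 + 60 + 60 + 30 = 1240 kg.
Lower bound: ⌈1240/180⌉ = 7 vans.
A packing using 8 vans:
  van 1: 170 = 170
  van 2: 160 = 160
  van 3: 150 + 30 = 180
  van 4: 150 = 150
  van 5: 120 + 60 = 180
  van 6: 110 + 60 = 170
  van 7: 90 + 80 = 170
  van 8: 60 = 60
No arrangement into 7 vans stays within capacity, so 8 is optimal.

8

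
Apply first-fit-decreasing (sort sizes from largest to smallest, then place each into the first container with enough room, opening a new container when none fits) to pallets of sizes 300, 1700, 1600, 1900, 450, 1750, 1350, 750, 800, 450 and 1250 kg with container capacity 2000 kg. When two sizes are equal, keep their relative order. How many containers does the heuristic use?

Sorted descending: 1900, 1750, 1700, 1600, 1350, 1250, 800, 750, 450, 450, 300.
  1900 → container 1 (new)  [load 1900/2000]
  1750 → container 2 (new)  [load 1750/2000]
  1700 → container 3 (new)  [load 1700/2000]
  1600 → container 4 (new)  [load 1600/2000]
  1350 → container 5 (new)  [load 1350/2000]
  1250 → container 6 (new)  [load 1250/2000]
  800 → container 7 (new)  [load 800/2000]
  750 → container 6  [load 2000/2000]
  450 → container 5  [load 1800/2000]
  450 → container 7  [load 1250/2000]
  300 → container 3  [load 2000/2000]
7 containers opened.

7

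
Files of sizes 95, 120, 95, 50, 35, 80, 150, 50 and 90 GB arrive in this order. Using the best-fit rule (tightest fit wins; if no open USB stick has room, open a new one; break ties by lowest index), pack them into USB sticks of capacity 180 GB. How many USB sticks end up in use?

  95 → USB stick 1 (new)  [load 95/180]
  120 → USB stick 2 (new)  [load 120/180]
  95 → USB stick 3 (new)  [load 95/180]
  50 → USB stick 2  [load 170/180]
  35 → USB stick 1  [load 130/180]
  80 → USB stick 3  [load 175/180]
  150 → USB stick 4 (new)  [load 150/180]
  50 → USB stick 1  [load 180/180]
  90 → USB stick 5 (new)  [load 90/180]
5 USB sticks opened.

5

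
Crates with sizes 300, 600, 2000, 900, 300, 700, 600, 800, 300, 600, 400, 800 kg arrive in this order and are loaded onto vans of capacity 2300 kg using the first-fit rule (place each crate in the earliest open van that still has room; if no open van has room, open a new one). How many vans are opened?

  300 → van 1 (new)  [load 300/2300]
  600 → van 1  [load 900/2300]
  2000 → van 2 (new)  [load 2000/2300]
  900 → van 1  [load 1800/2300]
  300 → van 1  [load 2100/2300]
  700 → van 3 (new)  [load 700/2300]
  600 → van 3  [load 1300/2300]
  800 → van 3  [load 2100/2300]
  300 → van 2  [load 2300/2300]
  600 → van 4 (new)  [load 600/2300]
  400 → van 4  [load 1000/2300]
  800 → van 4  [load 1800/2300]
4 vans opened.

4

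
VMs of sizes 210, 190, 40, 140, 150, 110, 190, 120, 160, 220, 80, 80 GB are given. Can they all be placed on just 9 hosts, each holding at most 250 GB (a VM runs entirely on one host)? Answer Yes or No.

A valid assignment using 8 hosts:
  host 1: 220 = 220
  host 2: 210 + 40 = 250
  host 3: 190 = 190
  host 4: 190 = 190
  host 5: 160 + 80 = 240
  host 6: 150 + 80 = 230
  host 7: 140 + 110 = 250
  host 8: 120 = 120
That uses only 8 ≤ 9, so 9 hosts are enough.

Yes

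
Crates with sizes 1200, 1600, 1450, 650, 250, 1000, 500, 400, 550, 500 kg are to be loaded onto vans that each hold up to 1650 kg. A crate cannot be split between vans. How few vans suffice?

Total = 1600 + 1450 + 1200 + 1000 + 650 + 550 + 500 + 500 + 400 + 250 = 8100 kg.
Lower bound: ⌈8100/1650⌉ = 5 vans.
A packing using 6 vans:
  van 1: 1600 = 1600
  van 2: 1450 = 1450
  van 3: 1200 + 400 = 1600
  van 4: 1000 + 650 = 1650
  van 5: 550 + 500 + 500 = 1550
  van 6: 250 = 250
No arrangement into 5 vans stays within capacity, so 6 is optimal.

6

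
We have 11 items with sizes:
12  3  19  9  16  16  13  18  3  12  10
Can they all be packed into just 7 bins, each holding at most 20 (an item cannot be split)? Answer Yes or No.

No

Total = 131; ⌈131/20⌉ = 7.
The bound of 7 does not rule out 7, but exhaustive search shows no assignment into 7 bins of capacity 20 exists — the minimum is 8.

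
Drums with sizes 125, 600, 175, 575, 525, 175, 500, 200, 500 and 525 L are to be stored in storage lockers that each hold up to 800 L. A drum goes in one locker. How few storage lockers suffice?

6

Total = 600 + 575 + 525 + 525 + 500 + 500 + 200 + 175 + 175 + 125 = 3900 L.
Lower bound: ⌈3900/800⌉ = 5 storage lockers.
Also, 6 drums each exceed 400 L, and no two of those can share a locker, so at least 6 storage lockers are needed.
A packing using 6 storage lockers:
  locker 1: 600 + 200 = 800
  locker 2: 575 + 175 = 750
  locker 3: 525 + 175 = 700
  locker 4: 525 + 125 = 650
  locker 5: 500 = 500
  locker 6: 500 = 500
This matches the lower bound, so 6 is optimal.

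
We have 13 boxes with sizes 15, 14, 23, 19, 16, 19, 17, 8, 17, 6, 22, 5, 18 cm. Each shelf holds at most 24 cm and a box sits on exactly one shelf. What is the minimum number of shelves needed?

10

Total = 23 + 22 + 19 + 19 + 18 + 17 + 17 + 16 + 15 + 14 + 8 + 6 + 5 = 199 cm.
Lower bound: ⌈199/24⌉ = 9 shelves.
Also, 10 boxes each exceed 12 cm, and no two of those can share a shelf, so at least 10 shelves are needed.
A packing using 10 shelves:
  shelf 1: 23 = 23
  shelf 2: 22 = 22
  shelf 3: 19 + 5 = 24
  shelf 4: 19 = 19
  shelf 5: 18 + 6 = 24
  shelf 6: 17 = 17
  shelf 7: 17 = 17
  shelf 8: 16 + 8 = 24
  shelf 9: 15 = 15
  shelf 10: 14 = 14
This matches the lower bound, so 10 is optimal.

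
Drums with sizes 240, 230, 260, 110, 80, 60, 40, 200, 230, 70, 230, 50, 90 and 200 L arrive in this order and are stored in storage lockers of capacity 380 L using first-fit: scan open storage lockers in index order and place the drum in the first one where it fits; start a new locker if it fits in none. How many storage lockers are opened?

  240 → locker 1 (new)  [load 240/380]
  230 → locker 2 (new)  [load 230/380]
  260 → locker 3 (new)  [load 260/380]
  110 → locker 1  [load 350/380]
  80 → locker 2  [load 310/380]
  60 → locker 2  [load 370/380]
  40 → locker 3  [load 300/380]
  200 → locker 4 (new)  [load 200/380]
  230 → locker 5 (new)  [load 230/380]
  70 → locker 3  [load 370/380]
  230 → locker 6 (new)  [load 230/380]
  50 → locker 4  [load 250/380]
  90 → locker 4  [load 340/380]
  200 → locker 7 (new)  [load 200/380]
7 storage lockers opened.

7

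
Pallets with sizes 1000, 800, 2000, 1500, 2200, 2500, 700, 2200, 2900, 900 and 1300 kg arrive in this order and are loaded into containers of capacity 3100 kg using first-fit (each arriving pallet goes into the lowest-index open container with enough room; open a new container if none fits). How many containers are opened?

7

  1000 → container 1 (new)  [load 1000/3100]
  800 → container 1  [load 1800/3100]
  2000 → container 2 (new)  [load 2000/3100]
  1500 → container 3 (new)  [load 1500/3100]
  2200 → container 4 (new)  [load 2200/3100]
  2500 → container 5 (new)  [load 2500/3100]
  700 → container 1  [load 2500/3100]
  2200 → container 6 (new)  [load 2200/3100]
  2900 → container 7 (new)  [load 2900/3100]
  900 → container 2  [load 2900/3100]
  1300 → container 3  [load 2800/3100]
7 containers opened.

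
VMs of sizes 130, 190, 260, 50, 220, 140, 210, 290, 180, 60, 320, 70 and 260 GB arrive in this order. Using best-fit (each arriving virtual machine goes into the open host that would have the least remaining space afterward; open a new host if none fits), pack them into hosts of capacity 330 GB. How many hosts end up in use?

  130 → host 1 (new)  [load 130/330]
  190 → host 1  [load 320/330]
  260 → host 2 (new)  [load 260/330]
  50 → host 2  [load 310/330]
  220 → host 3 (new)  [load 220/330]
  140 → host 4 (new)  [load 140/330]
  210 → host 5 (new)  [load 210/330]
  290 → host 6 (new)  [load 290/330]
  180 → host 4  [load 320/330]
  60 → host 3  [load 280/330]
  320 → host 7 (new)  [load 320/330]
  70 → host 5  [load 280/330]
  260 → host 8 (new)  [load 260/330]
8 hosts opened.

8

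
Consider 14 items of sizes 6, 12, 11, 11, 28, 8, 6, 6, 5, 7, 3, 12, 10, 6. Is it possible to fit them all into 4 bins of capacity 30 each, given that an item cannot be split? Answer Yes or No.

Total = 131; ⌈131/30⌉ = 5.
At least 5 bins are required, but only 4 are allowed.

No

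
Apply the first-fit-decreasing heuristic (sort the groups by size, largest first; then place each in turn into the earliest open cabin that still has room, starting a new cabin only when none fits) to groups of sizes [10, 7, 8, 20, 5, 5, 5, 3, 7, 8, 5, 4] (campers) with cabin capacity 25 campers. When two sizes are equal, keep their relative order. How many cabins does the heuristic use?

4

Sorted descending: 20, 10, 8, 8, 7, 7, 5, 5, 5, 5, 4, 3.
  20 → cabin 1 (new)  [load 20/25]
  10 → cabin 2 (new)  [load 10/25]
  8 → cabin 2  [load 18/25]
  8 → cabin 3 (new)  [load 8/25]
  7 → cabin 2  [load 25/25]
  7 → cabin 3  [load 15/25]
  5 → cabin 1  [load 25/25]
  5 → cabin 3  [load 20/25]
  5 → cabin 3  [load 25/25]
  5 → cabin 4 (new)  [load 5/25]
  4 → cabin 4  [load 9/25]
  3 → cabin 4  [load 12/25]
4 cabins opened.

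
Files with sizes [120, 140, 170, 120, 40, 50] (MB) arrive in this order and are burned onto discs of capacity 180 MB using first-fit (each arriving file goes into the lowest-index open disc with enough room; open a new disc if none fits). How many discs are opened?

4

  120 → disc 1 (new)  [load 120/180]
  140 → disc 2 (new)  [load 140/180]
  170 → disc 3 (new)  [load 170/180]
  120 → disc 4 (new)  [load 120/180]
  40 → disc 1  [load 160/180]
  50 → disc 4  [load 170/180]
4 discs opened.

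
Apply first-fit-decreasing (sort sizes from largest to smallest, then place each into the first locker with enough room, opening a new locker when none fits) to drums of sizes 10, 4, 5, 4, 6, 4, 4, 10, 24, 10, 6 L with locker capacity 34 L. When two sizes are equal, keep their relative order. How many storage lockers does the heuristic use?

3

Sorted descending: 24, 10, 10, 10, 6, 6, 5, 4, 4, 4, 4.
  24 → locker 1 (new)  [load 24/34]
  10 → locker 1  [load 34/34]
  10 → locker 2 (new)  [load 10/34]
  10 → locker 2  [load 20/34]
  6 → locker 2  [load 26/34]
  6 → locker 2  [load 32/34]
  5 → locker 3 (new)  [load 5/34]
  4 → locker 3  [load 9/34]
  4 → locker 3  [load 13/34]
  4 → locker 3  [load 17/34]
  4 → locker 3  [load 21/34]
3 storage lockers opened.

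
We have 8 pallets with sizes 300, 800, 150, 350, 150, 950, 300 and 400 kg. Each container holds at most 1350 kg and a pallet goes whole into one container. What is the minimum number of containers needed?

3

Total = 950 + 800 + 400 + 350 + 300 + 300 + 150 + 150 = 3400 kg.
Lower bound: ⌈3400/1350⌉ = 3 containers.
A packing using 3 containers:
  container 1: 950 + 400 = 1350
  container 2: 800 + 350 + 150 = 1300
  container 3: 300 + 300 + 150 = 750
This matches the lower bound, so 3 is optimal.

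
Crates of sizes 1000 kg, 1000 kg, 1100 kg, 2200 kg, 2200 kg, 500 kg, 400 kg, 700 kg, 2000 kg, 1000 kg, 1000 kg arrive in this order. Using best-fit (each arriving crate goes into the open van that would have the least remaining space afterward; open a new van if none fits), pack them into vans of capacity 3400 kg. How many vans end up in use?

  1000 → van 1 (new)  [load 1000/3400]
  1000 → van 1  [load 2000/3400]
  1100 → van 1  [load 3100/3400]
  2200 → van 2 (new)  [load 2200/3400]
  2200 → van 3 (new)  [load 2200/3400]
  500 → van 2  [load 2700/3400]
  400 → van 2  [load 3100/3400]
  700 → van 3  [load 2900/3400]
  2000 → van 4 (new)  [load 2000/3400]
  1000 → van 4  [load 3000/3400]
  1000 → van 5 (new)  [load 1000/3400]
5 vans opened.

5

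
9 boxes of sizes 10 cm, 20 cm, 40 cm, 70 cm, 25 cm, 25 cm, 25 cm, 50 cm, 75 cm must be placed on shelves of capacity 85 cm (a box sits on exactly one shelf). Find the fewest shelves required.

Total = 75 + 70 + 50 + 40 + 25 + 25 + 25 + 20 + 10 = 340 cm.
Lower bound: ⌈340/85⌉ = 4 shelves.
A packing using 5 shelves:
  shelf 1: 75 + 10 = 85
  shelf 2: 70 = 70
  shelf 3: 50 + 25 = 75
  shelf 4: 40 + 25 + 20 = 85
  shelf 5: 25 = 25
No arrangement into 4 shelves stays within capacity, so 5 is optimal.

5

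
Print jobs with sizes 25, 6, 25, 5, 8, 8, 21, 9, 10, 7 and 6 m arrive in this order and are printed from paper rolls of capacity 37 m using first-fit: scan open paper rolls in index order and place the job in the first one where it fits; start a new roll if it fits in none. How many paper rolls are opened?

4

  25 → roll 1 (new)  [load 25/37]
  6 → roll 1  [load 31/37]
  25 → roll 2 (new)  [load 25/37]
  5 → roll 1  [load 36/37]
  8 → roll 2  [load 33/37]
  8 → roll 3 (new)  [load 8/37]
  21 → roll 3  [load 29/37]
  9 → roll 4 (new)  [load 9/37]
  10 → roll 4  [load 19/37]
  7 → roll 3  [load 36/37]
  6 → roll 4  [load 25/37]
4 paper rolls opened.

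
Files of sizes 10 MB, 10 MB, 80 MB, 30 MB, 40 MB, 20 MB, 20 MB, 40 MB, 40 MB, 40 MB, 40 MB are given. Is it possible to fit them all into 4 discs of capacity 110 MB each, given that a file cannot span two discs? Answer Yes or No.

A valid assignment using 4 discs:
  disc 1: 80 + 30 = 110
  disc 2: 40 + 40 + 20 + 10 = 110
  disc 3: 40 + 40 + 20 + 10 = 110
  disc 4: 40 = 40
Every load is within 110 MB, so 4 discs suffice.

Yes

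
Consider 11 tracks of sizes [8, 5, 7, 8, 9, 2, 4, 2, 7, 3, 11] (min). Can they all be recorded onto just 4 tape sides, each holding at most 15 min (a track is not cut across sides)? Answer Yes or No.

No

Total = 66 min; ⌈66/15⌉ = 5.
At least 5 tape sides are required, but only 4 are allowed.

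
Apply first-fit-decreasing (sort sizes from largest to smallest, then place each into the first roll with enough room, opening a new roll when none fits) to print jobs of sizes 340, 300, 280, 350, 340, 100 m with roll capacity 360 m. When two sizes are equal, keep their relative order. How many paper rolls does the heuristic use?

6

Sorted descending: 350, 340, 340, 300, 280, 100.
  350 → roll 1 (new)  [load 350/360]
  340 → roll 2 (new)  [load 340/360]
  340 → roll 3 (new)  [load 340/360]
  300 → roll 4 (new)  [load 300/360]
  280 → roll 5 (new)  [load 280/360]
  100 → roll 6 (new)  [load 100/360]
6 paper rolls opened.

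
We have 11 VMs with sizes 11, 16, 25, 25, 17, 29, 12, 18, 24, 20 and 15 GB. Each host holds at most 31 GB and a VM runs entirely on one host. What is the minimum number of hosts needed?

8

Total = 29 + 25 + 25 + 24 + 20 + 18 + 17 + 16 + 15 + 12 + 11 = 212 GB.
Lower bound: ⌈212/31⌉ = 7 hosts.
Also, 8 VMs each exceed 31/2 GB, and no two of those can share a host, so at least 8 hosts are needed.
A packing using 8 hosts:
  host 1: 29 = 29
  host 2: 25 = 25
  host 3: 25 = 25
  host 4: 24 = 24
  host 5: 20 + 11 = 31
  host 6: 18 + 12 = 30
  host 7: 17 = 17
  host 8: 16 + 15 = 31
This matches the lower bound, so 8 is optimal.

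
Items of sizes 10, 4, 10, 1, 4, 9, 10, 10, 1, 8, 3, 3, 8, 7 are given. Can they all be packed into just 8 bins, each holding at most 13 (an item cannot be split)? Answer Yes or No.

Yes

A valid assignment using 8 bins:
  bin 1: 10 + 3 = 13
  bin 2: 10 + 3 = 13
  bin 3: 10 + 1 + 1 = 12
  bin 4: 10 = 10
  bin 5: 9 + 4 = 13
  bin 6: 8 + 4 = 12
  bin 7: 8 = 8
  bin 8: 7 = 7
Every load is within 13, so 8 bins suffice.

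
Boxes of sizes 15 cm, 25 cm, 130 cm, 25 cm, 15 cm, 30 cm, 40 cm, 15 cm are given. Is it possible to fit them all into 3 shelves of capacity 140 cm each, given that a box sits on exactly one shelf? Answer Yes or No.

A valid assignment using 3 shelves:
  shelf 1: 130 = 130
  shelf 2: 40 + 30 + 25 + 25 + 15 = 135
  shelf 3: 15 + 15 = 30
Every load is within 140 cm, so 3 shelves suffice.

Yes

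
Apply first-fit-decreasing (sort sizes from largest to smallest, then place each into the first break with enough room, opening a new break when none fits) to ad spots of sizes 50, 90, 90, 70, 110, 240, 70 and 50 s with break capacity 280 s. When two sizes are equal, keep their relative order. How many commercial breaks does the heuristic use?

3

Sorted descending: 240, 110, 90, 90, 70, 70, 50, 50.
  240 → break 1 (new)  [load 240/280]
  110 → break 2 (new)  [load 110/280]
  90 → break 2  [load 200/280]
  90 → break 3 (new)  [load 90/280]
  70 → break 2  [load 270/280]
  70 → break 3  [load 160/280]
  50 → break 3  [load 210/280]
  50 → break 3  [load 260/280]
3 commercial breaks opened.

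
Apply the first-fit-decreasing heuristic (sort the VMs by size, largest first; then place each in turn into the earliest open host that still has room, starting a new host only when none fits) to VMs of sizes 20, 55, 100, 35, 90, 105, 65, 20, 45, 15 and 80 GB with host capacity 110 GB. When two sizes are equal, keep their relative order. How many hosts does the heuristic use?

Sorted descending: 105, 100, 90, 80, 65, 55, 45, 35, 20, 20, 15.
  105 → host 1 (new)  [load 105/110]
  100 → host 2 (new)  [load 100/110]
  90 → host 3 (new)  [load 90/110]
  80 → host 4 (new)  [load 80/110]
  65 → host 5 (new)  [load 65/110]
  55 → host 6 (new)  [load 55/110]
  45 → host 5  [load 110/110]
  35 → host 6  [load 90/110]
  20 → host 3  [load 110/110]
  20 → host 4  [load 100/110]
  15 → host 6  [load 105/110]
6 hosts opened.

6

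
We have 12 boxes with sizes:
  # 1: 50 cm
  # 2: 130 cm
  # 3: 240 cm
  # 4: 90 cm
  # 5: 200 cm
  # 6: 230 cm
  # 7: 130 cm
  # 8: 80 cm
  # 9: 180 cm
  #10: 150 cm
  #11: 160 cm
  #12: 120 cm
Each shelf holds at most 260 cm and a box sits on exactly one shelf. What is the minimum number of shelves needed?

Total = 240 + 230 + 200 + 180 + 160 + 150 + 130 + 130 + 120 + 90 + 80 + 50 = 1760 cm.
Lower bound: ⌈1760/260⌉ = 7 shelves.
A packing using 8 shelves:
  shelf 1: 240 = 240
  shelf 2: 230 = 230
  shelf 3: 200 + 50 = 250
  shelf 4: 180 + 80 = 260
  shelf 5: 160 + 90 = 250
  shelf 6: 150 = 150
  shelf 7: 130 + 130 = 260
  shelf 8: 120 = 120
No arrangement into 7 shelves stays within capacity, so 8 is optimal.

8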